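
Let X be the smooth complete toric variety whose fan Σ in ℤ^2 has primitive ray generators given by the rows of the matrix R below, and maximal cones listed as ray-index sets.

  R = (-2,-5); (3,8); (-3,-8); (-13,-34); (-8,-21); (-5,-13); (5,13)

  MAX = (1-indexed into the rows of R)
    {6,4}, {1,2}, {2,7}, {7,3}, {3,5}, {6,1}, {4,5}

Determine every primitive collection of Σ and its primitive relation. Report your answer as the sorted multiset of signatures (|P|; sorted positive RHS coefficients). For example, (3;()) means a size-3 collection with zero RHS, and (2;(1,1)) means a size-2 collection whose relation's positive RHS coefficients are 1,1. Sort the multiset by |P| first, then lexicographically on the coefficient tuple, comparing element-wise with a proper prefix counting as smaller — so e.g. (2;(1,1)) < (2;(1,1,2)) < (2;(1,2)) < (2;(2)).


The 14 primitive collections of Σ (r=7, n=2):

  {2,3}:  v_{2} + v_{3} = 0  →  sig = (2;())
  {6,7}:  v_{6} + v_{7} = 0  →  sig = (2;())
  {1,3}:  v_{1} + v_{3} = v_{6}  →  sig = (2;(1))
  {1,7}:  v_{1} + v_{7} = v_{2}  →  sig = (2;(1))
  {2,5}:  v_{2} + v_{5} = v_{6}  →  sig = (2;(1))
  {2,6}:  v_{2} + v_{6} = v_{1}  →  sig = (2;(1))
  {3,6}:  v_{3} + v_{6} = v_{5}  →  sig = (2;(1))
  {4,7}:  v_{4} + v_{7} = v_{5}  →  sig = (2;(1))
  {5,6}:  v_{5} + v_{6} = v_{4}  →  sig = (2;(1))
  {5,7}:  v_{5} + v_{7} = v_{3}  →  sig = (2;(1))
  {1,5}:  v_{1} + v_{5} = 2·v_{6}  →  sig = (2;(2))
  {2,4}:  v_{2} + v_{4} = 2·v_{6}  →  sig = (2;(2))
  {3,4}:  v_{3} + v_{4} = 2·v_{5}  →  sig = (2;(2))
  {1,4}:  v_{1} + v_{4} = 3·v_{6}  →  sig = (2;(3))

Hence PRS(X_Σ) =
{ (2;()) ×2,  (2;(1)) ×8,  (2;(2)) ×3,  (2;(3)) }


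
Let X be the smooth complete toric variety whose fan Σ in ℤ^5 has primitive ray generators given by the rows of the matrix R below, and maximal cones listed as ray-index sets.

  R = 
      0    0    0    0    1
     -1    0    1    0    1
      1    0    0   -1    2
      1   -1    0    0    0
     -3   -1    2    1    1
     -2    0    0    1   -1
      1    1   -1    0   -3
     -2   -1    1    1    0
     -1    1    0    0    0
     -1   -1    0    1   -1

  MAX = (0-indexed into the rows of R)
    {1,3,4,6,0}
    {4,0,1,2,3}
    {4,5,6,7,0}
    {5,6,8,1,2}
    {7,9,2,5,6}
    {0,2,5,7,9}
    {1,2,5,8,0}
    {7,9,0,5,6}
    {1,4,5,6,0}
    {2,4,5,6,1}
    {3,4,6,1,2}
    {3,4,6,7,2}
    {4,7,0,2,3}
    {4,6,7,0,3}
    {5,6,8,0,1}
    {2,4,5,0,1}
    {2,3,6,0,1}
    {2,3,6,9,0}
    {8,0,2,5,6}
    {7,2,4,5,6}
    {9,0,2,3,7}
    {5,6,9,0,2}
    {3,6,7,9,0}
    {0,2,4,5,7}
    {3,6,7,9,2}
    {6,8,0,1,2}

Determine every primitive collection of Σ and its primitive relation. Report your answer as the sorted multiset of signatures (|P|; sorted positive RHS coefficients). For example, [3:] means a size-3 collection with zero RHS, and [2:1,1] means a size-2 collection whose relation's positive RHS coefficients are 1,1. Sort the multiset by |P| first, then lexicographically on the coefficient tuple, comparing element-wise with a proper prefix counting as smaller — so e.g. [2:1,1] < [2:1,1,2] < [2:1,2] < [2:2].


Primitive collections (11):

  P = {3,8}:  v_{3} + v_{8} = 0  →  sig = [2:]
  P = {1,7}:  v_{1} + v_{7} = v_{4}  →  sig = [2:1]
  P = {1,9}:  v_{1} + v_{9} = v_{7}  →  sig = [2:1]
  P = {3,5}:  v_{3} + v_{5} = v_{9}  →  sig = [2:1]
  P = {8,9}:  v_{8} + v_{9} = v_{5}  →  sig = [2:1]
  P = {7,8}:  v_{7} + v_{8} = v_{1} + v_{5}  →  sig = [2:1,1]
  P = {4,8}:  v_{4} + v_{8} = 2·v_{1} + v_{5}  →  sig = [2:1,2]
  P = {4,9}:  v_{4} + v_{9} = 2·v_{7}  →  sig = [2:2]
  P = {0,2,6,7}:  v_{0} + v_{2} + v_{6} + v_{7} = 0  →  sig = [4:]
  P = {0,2,4,6}:  v_{0} + v_{2} + v_{4} + v_{6} = v_{1}  →  sig = [4:1]
  P = {0,1,2,5,6}:  v_{0} + v_{1} + v_{2} + v_{5} + v_{6} = v_{8}  →  sig = [5:1]

Signatures (|P|; sorted positive RHS coefficients), sorted:
{ [2:],  [2:1] ×4,  [2:1,1],  [2:1,2],  [2:2],  [4:],  [4:1],  [5:1] }


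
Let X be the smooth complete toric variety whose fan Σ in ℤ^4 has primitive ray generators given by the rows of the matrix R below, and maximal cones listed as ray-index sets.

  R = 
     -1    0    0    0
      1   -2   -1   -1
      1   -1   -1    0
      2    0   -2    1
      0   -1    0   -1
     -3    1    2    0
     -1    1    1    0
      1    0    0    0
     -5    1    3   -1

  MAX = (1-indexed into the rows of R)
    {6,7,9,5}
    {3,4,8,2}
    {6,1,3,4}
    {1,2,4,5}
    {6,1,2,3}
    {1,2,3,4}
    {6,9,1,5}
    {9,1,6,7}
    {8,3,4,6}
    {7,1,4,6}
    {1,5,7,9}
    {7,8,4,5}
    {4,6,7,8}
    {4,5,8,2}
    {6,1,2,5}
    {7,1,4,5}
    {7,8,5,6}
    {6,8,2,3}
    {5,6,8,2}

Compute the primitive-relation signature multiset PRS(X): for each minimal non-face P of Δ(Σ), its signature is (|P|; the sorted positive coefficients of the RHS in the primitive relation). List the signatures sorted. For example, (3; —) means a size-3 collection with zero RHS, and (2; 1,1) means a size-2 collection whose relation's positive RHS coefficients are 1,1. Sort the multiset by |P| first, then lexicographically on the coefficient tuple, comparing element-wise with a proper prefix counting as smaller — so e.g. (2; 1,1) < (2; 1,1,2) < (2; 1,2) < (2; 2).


Δ(Σ) — 9 vertices, 11 min non-faces:

  P={1,8}:  v_{1} + v_{8} = 0 — sig = (2; —)
  P={3,7}:  v_{3} + v_{7} = 0 — sig = (2; —)
  P={2,7}:  v_{2} + v_{7} = v_{5} — sig = (2; 1)
  P={3,5}:  v_{3} + v_{5} = v_{2} — sig = (2; 1)
  P={3,9}:  v_{3} + v_{9} = v_{1} + v_{5} + v_{6} — sig = (2; 1,1,1)
  P={8,9}:  v_{8} + v_{9} = v_{5} + v_{6} + v_{7} — sig = (2; 1,1,1)
  P={2,9}:  v_{2} + v_{9} = v_{1} + 2·v_{5} + v_{6} — sig = (2; 1,1,2)
  P={4,9}:  v_{4} + v_{9} = 2·v_{1} + v_{7} — sig = (2; 1,2)
  P={4,5,6}:  v_{4} + v_{5} + v_{6} = v_{1} — sig = (3; 1)
  P={2,4,6}:  v_{2} + v_{4} + v_{6} = v_{1} + v_{3} — sig = (3; 1,1)
  P={1,5,6,7}:  v_{1} + v_{5} + v_{6} + v_{7} = v_{9} — sig = (4; 1)

so the primitive-relation signature multiset is
{ (2; —) ×2,  (2; 1) ×2,  (2; 1,1,1) ×2,  (2; 1,1,2),  (2; 1,2),  (3; 1),  (3; 1,1),  (4; 1) }


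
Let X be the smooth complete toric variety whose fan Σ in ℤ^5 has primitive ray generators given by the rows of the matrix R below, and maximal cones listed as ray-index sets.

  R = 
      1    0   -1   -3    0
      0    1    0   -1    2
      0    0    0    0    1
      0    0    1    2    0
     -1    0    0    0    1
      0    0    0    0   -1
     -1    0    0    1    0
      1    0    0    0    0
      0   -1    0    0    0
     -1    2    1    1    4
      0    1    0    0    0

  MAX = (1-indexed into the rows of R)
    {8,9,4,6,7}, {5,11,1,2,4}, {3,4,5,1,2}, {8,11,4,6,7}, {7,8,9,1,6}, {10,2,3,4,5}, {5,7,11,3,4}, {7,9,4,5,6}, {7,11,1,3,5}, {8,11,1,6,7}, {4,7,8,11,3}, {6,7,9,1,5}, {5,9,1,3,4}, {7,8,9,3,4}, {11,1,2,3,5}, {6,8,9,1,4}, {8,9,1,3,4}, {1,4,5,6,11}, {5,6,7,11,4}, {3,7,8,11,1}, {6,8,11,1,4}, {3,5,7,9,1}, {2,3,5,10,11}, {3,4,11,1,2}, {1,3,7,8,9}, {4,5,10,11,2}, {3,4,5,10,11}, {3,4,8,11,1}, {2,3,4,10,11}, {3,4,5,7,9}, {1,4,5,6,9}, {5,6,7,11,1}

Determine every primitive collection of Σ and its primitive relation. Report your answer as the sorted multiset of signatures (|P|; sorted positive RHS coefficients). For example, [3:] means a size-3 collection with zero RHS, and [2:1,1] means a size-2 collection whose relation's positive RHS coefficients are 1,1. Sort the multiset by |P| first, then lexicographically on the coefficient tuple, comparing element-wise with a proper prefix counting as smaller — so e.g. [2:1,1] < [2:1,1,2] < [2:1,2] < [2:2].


15 collections generate NE(X_Σ); each relation:

  P={3,6}:  v_{3} + v_{6} = 0 ; sig = [2:]
  P={9,11}:  v_{9} + v_{11} = 0 ; sig = [2:]
  P={5,8}:  v_{5} + v_{8} = v_{3} ; sig = [2:1]
  P={2,7}:  v_{2} + v_{7} = v_{3} + v_{5} + v_{11} ; sig = [2:1,1,1]
  P={2,6}:  v_{2} + v_{6} = v_{1} + v_{4} + v_{5} + v_{11} ; sig = [2:1,1,1,1]
  P={2,9}:  v_{2} + v_{9} = v_{1} + v_{3} + v_{4} + v_{5} ; sig = [2:1,1,1,1]
  P={6,10}:  v_{6} + v_{10} = v_{2} + v_{4} + v_{5} + v_{11} ; sig = [2:1,1,1,1]
  P={9,10}:  v_{9} + v_{10} = v_{2} + v_{3} + v_{4} + v_{5} ; sig = [2:1,1,1,1]
  P={2,8}:  v_{2} + v_{8} = v_{1} + 2·v_{3} + v_{4} + v_{11} ; sig = [2:1,1,1,2]
  P={8,10}:  v_{8} + v_{10} = v_{2} + 2·v_{3} + v_{4} + v_{11} ; sig = [2:1,1,1,2]
  P={7,10}:  v_{7} + v_{10} = 2·v_{3} + v_{4} + 2·v_{5} + 2·v_{11} ; sig = [2:1,2,2,2]
  P={1,10}:  v_{1} + v_{10} = 2·v_{2} ; sig = [2:2]
  P={1,4,7}:  v_{1} + v_{4} + v_{7} = 0 ; sig = [3:]
  P={1,3,4,5,11}:  v_{1} + v_{3} + v_{4} + v_{5} + v_{11} = v_{2} ; sig = [5:1]
  P={2,3,4,5,11}:  v_{2} + v_{3} + v_{4} + v_{5} + v_{11} = v_{10} ; sig = [5:1]

so the primitive-relation signature multiset is
[[2:], [2:], [2:1], [2:1,1,1], [2:1,1,1,1], [2:1,1,1,1], [2:1,1,1,1], [2:1,1,1,1], [2:1,1,1,2], [2:1,1,1,2], [2:1,2,2,2], [2:2], [3:], [5:1], [5:1]]


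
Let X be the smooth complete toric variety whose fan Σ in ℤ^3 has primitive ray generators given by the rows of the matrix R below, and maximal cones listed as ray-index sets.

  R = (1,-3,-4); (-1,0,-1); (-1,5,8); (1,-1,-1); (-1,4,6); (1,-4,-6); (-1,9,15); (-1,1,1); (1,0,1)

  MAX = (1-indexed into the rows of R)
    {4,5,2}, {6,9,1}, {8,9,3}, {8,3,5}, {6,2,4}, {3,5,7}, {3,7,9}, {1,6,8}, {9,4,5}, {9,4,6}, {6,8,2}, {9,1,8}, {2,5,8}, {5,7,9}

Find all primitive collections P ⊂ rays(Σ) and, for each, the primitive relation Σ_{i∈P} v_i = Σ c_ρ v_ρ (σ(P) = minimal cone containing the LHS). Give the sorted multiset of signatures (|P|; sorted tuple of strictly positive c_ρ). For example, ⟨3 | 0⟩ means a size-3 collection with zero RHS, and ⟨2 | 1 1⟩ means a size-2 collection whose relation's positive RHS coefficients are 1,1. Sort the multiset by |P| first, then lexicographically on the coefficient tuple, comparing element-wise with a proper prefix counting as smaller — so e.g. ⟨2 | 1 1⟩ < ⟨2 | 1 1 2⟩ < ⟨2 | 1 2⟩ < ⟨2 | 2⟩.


Σ has 18 primitive collections:

  P = {2,9}:  v_{2} + v_{9} = 0  →  sig = ⟨2 | 0⟩
  P = {4,8}:  v_{4} + v_{8} = 0  →  sig = ⟨2 | 0⟩
  P = {5,6}:  v_{5} + v_{6} = 0  →  sig = ⟨2 | 0⟩
  P = {1,2}:  v_{1} + v_{2} = v_{6} + v_{8}  →  sig = ⟨2 | 1 1⟩
  P = {1,4}:  v_{1} + v_{4} = v_{6} + v_{9}  →  sig = ⟨2 | 1 1⟩
  P = {1,5}:  v_{1} + v_{5} = v_{8} + v_{9}  →  sig = ⟨2 | 1 1⟩
  P = {2,3}:  v_{2} + v_{3} = v_{5} + v_{8}  →  sig = ⟨2 | 1 1⟩
  P = {2,7}:  v_{2} + v_{7} = v_{3} + v_{5}  →  sig = ⟨2 | 1 1⟩
  P = {3,4}:  v_{3} + v_{4} = v_{5} + v_{9}  →  sig = ⟨2 | 1 1⟩
  P = {3,6}:  v_{3} + v_{6} = v_{8} + v_{9}  →  sig = ⟨2 | 1 1⟩
  P = {6,7}:  v_{6} + v_{7} = v_{3} + v_{9}  →  sig = ⟨2 | 1 1⟩
  P = {1,7}:  v_{1} + v_{7} = v_{3} + v_{8} + 2·v_{9}  →  sig = ⟨2 | 1 1 2⟩
  P = {7,8}:  v_{7} + v_{8} = 2·v_{3}  →  sig = ⟨2 | 2⟩
  P = {1,3}:  v_{1} + v_{3} = 2·v_{8} + 2·v_{9}  →  sig = ⟨2 | 2 2⟩
  P = {4,7}:  v_{4} + v_{7} = 2·v_{5} + 2·v_{9}  →  sig = ⟨2 | 2 2⟩
  P = {3,5,9}:  v_{3} + v_{5} + v_{9} = v_{7}  →  sig = ⟨3 | 1⟩
  P = {5,8,9}:  v_{5} + v_{8} + v_{9} = v_{3}  →  sig = ⟨3 | 1⟩
  P = {6,8,9}:  v_{6} + v_{8} + v_{9} = v_{1}  →  sig = ⟨3 | 1⟩

Signatures (|P|; sorted positive RHS coefficients), sorted:
{ ⟨2 | 0⟩ ×3,  ⟨2 | 1 1⟩ ×8,  ⟨2 | 1 1 2⟩,  ⟨2 | 2⟩,  ⟨2 | 2 2⟩ ×2,  ⟨3 | 1⟩ ×3 }


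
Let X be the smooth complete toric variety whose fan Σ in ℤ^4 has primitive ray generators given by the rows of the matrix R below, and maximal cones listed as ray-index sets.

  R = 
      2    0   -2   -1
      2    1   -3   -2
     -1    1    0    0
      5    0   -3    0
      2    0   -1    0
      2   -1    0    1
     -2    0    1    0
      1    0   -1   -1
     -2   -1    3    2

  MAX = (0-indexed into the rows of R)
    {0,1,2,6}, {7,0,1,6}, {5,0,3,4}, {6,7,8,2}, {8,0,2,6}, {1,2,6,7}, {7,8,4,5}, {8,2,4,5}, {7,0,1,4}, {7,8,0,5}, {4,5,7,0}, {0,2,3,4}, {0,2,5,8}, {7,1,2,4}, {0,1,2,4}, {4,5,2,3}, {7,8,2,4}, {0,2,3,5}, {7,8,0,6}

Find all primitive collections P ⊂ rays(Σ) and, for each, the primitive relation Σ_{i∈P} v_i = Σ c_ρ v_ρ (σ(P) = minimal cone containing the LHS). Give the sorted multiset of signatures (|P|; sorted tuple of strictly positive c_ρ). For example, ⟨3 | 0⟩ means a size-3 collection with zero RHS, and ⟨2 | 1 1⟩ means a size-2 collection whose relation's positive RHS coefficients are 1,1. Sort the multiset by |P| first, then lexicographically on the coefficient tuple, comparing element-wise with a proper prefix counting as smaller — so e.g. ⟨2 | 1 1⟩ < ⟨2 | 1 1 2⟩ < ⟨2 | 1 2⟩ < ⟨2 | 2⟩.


12 collections generate NE(X_Σ); each relation:

  P={1,8}:  v_{1} + v_{8} = 0  so sig = ⟨2 | 0⟩
  P={4,6}:  v_{4} + v_{6} = 0  so sig = ⟨2 | 0⟩
  P={1,5}:  v_{1} + v_{5} = v_{0} + v_{4}  so sig = ⟨2 | 1 1⟩
  P={5,6}:  v_{5} + v_{6} = v_{0} + v_{8}  so sig = ⟨2 | 1 1⟩
  P={3,6}:  v_{3} + v_{6} = v_{0} + v_{2} + v_{5}  so sig = ⟨2 | 1 1 1⟩
  P={3,7}:  v_{3} + v_{7} = v_{0} + 2·v_{4}  so sig = ⟨2 | 1 2⟩
  P={3,8}:  v_{3} + v_{8} = v_{2} + 2·v_{5}  so sig = ⟨2 | 1 2⟩
  P={1,3}:  v_{1} + v_{3} = 2·v_{0} + v_{2} + 2·v_{4}  so sig = ⟨2 | 1 2 2⟩
  P={0,2,7}:  v_{0} + v_{2} + v_{7} = v_{1}  so sig = ⟨3 | 1⟩
  P={0,4,8}:  v_{0} + v_{4} + v_{8} = v_{5}  so sig = ⟨3 | 1⟩
  P={2,5,7}:  v_{2} + v_{5} + v_{7} = v_{4}  so sig = ⟨3 | 1⟩
  P={0,2,4,5}:  v_{0} + v_{2} + v_{4} + v_{5} = v_{3}  so sig = ⟨4 | 1⟩

Signatures (|P|; sorted positive RHS coefficients), sorted:
    |P|=2: 8 collections, coeffs (), (), (1,1), (1,1), (1,1,1), (1,2), (1,2), (1,2,2)
    |P|=3: 3 collections, coeffs (1), (1), (1)
    |P|=4: 1 collection, coeffs (1)


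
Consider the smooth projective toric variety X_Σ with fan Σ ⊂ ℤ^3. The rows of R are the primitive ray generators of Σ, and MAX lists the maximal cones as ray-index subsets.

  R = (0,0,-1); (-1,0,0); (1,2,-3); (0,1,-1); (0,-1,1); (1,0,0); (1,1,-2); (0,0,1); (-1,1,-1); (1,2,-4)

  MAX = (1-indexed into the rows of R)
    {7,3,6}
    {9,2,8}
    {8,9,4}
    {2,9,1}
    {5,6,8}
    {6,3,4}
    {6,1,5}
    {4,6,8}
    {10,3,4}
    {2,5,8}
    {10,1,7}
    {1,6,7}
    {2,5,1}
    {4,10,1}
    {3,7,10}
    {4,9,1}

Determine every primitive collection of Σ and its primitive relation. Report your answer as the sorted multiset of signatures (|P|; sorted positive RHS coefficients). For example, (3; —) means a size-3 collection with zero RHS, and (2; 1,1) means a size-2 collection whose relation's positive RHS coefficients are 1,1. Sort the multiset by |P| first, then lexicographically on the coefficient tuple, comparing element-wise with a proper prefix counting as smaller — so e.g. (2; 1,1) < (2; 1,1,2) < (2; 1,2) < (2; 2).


Σ has 22 primitive collections:

  P = {1,8}:  v_{1} + v_{8} = 0 — sig = (2; —)
  P = {2,6}:  v_{2} + v_{6} = 0 — sig = (2; —)
  P = {4,5}:  v_{4} + v_{5} = 0 — sig = (2; —)
  P = {1,3}:  v_{1} + v_{3} = v_{10} — sig = (2; 1)
  P = {2,4}:  v_{2} + v_{4} = v_{9} — sig = (2; 1)
  P = {3,5}:  v_{3} + v_{5} = v_{7} — sig = (2; 1)
  P = {4,7}:  v_{4} + v_{7} = v_{3} — sig = (2; 1)
  P = {5,9}:  v_{5} + v_{9} = v_{2} — sig = (2; 1)
  P = {6,9}:  v_{6} + v_{9} = v_{4} — sig = (2; 1)
  P = {8,10}:  v_{8} + v_{10} = v_{3} — sig = (2; 1)
  P = {2,7}:  v_{2} + v_{7} = v_{1} + v_{4} — sig = (2; 1,1)
  P = {5,7}:  v_{5} + v_{7} = v_{1} + v_{6} — sig = (2; 1,1)
  P = {5,10}:  v_{5} + v_{10} = v_{1} + v_{7} — sig = (2; 1,1)
  P = {7,8}:  v_{7} + v_{8} = v_{4} + v_{6} — sig = (2; 1,1)
  P = {2,3}:  v_{2} + v_{3} = v_{1} + 2·v_{4} — sig = (2; 1,2)
  P = {3,8}:  v_{3} + v_{8} = 2·v_{4} + v_{6} — sig = (2; 1,2)
  P = {7,9}:  v_{7} + v_{9} = v_{1} + 2·v_{4} — sig = (2; 1,2)
  P = {3,9}:  v_{3} + v_{9} = v_{1} + 3·v_{4} — sig = (2; 1,3)
  P = {6,10}:  v_{6} + v_{10} = 2·v_{7} — sig = (2; 2)
  P = {2,10}:  v_{2} + v_{10} = 2·v_{1} + 2·v_{4} — sig = (2; 2,2)
  P = {9,10}:  v_{9} + v_{10} = 2·v_{1} + 3·v_{4} — sig = (2; 2,3)
  P = {1,4,6}:  v_{1} + v_{4} + v_{6} = v_{7} — sig = (3; 1)

so the primitive-relation signature multiset is
[(2; —), (2; —), (2; —), (2; 1), (2; 1), (2; 1), (2; 1), (2; 1), (2; 1), (2; 1), (2; 1,1), (2; 1,1), (2; 1,1), (2; 1,1), (2; 1,2), (2; 1,2), (2; 1,2), (2; 1,3), (2; 2), (2; 2,2), (2; 2,3), (3; 1)]


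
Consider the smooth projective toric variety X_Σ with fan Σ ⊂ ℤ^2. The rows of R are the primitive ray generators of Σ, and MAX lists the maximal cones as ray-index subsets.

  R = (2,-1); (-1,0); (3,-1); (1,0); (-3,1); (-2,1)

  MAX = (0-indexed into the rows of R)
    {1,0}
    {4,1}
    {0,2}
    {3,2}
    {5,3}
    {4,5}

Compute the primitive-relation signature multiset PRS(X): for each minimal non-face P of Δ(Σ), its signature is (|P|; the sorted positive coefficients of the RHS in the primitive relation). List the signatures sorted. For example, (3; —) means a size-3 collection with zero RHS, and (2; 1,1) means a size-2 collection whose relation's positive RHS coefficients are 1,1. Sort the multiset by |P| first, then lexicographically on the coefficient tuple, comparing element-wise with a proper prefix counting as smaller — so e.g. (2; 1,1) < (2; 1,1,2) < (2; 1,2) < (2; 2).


9 minimal non-faces of Δ(Σ) (on 6 rays):

  {0,5}:  v_{0} + v_{5} = 0 — sig = (2; —)
  {1,3}:  v_{1} + v_{3} = 0 — sig = (2; —)
  {2,4}:  v_{2} + v_{4} = 0 — sig = (2; —)
  {0,3}:  v_{0} + v_{3} = v_{2} — sig = (2; 1)
  {0,4}:  v_{0} + v_{4} = v_{1} — sig = (2; 1)
  {1,2}:  v_{1} + v_{2} = v_{0} — sig = (2; 1)
  {1,5}:  v_{1} + v_{5} = v_{4} — sig = (2; 1)
  {2,5}:  v_{2} + v_{5} = v_{3} — sig = (2; 1)
  {3,4}:  v_{3} + v_{4} = v_{5} — sig = (2; 1)

Sorted signature multiset PRS(X):
[(2; —), (2; —), (2; —), (2; 1), (2; 1), (2; 1), (2; 1), (2; 1), (2; 1)]


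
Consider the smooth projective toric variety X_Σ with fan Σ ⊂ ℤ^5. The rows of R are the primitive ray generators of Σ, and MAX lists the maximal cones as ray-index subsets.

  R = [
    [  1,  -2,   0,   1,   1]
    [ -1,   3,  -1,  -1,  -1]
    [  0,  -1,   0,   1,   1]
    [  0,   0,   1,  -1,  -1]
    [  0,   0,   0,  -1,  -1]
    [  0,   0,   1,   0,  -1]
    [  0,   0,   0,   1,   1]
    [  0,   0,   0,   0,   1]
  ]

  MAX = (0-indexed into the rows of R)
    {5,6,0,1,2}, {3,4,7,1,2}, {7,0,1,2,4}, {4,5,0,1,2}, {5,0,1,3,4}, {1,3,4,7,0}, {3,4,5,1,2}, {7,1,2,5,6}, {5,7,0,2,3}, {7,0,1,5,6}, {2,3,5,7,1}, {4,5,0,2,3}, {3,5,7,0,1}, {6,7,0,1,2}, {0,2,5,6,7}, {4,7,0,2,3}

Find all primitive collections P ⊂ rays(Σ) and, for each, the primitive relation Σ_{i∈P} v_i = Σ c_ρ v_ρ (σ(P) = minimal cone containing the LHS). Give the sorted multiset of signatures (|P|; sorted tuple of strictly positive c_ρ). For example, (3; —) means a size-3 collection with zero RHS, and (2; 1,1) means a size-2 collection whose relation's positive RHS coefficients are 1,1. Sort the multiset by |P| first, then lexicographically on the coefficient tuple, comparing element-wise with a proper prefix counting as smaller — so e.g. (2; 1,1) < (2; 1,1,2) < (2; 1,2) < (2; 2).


Σ has 5 primitive collections:

  P={4,6}:  v_{4} + v_{6} = 0  ⇒ sig = (2; —)
  P={3,6}:  v_{3} + v_{6} = v_{5} + v_{7}  ⇒ sig = (2; 1,1)
  P={4,5,7}:  v_{4} + v_{5} + v_{7} = v_{3}  ⇒ sig = (3; 1)
  P={0,1,2,3}:  v_{0} + v_{1} + v_{2} + v_{3} = 0  ⇒ sig = (4; —)
  P={0,1,2,5,7}:  v_{0} + v_{1} + v_{2} + v_{5} + v_{7} = v_{6}  ⇒ sig = (5; 1)

Sorted signature multiset PRS(X):
    (2; —)
    (2; 1,1)
    (3; 1)
    (4; —)
    (5; 1)


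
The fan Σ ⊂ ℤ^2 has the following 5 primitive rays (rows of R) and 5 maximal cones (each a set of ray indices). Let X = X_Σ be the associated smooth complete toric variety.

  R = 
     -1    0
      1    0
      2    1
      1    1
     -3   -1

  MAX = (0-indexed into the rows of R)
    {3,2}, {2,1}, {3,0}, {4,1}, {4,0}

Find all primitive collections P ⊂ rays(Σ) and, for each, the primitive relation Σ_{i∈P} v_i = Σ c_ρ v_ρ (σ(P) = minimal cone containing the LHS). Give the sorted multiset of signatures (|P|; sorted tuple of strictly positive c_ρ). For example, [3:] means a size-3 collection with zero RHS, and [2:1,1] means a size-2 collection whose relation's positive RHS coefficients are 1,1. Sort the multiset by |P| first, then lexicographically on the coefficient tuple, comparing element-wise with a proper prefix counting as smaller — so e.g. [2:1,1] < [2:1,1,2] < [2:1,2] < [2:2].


Primitive collections (5):

  • {0,1}:  v_{0} + v_{1} = 0  ⟹  sig = [2:]
  • {0,2}:  v_{0} + v_{2} = v_{3}  ⟹  sig = [2:1]
  • {1,3}:  v_{1} + v_{3} = v_{2}  ⟹  sig = [2:1]
  • {2,4}:  v_{2} + v_{4} = v_{0}  ⟹  sig = [2:1]
  • {3,4}:  v_{3} + v_{4} = 2·v_{0}  ⟹  sig = [2:2]

so the primitive-relation signature multiset is
{ [2:],  [2:1] ×3,  [2:2] }


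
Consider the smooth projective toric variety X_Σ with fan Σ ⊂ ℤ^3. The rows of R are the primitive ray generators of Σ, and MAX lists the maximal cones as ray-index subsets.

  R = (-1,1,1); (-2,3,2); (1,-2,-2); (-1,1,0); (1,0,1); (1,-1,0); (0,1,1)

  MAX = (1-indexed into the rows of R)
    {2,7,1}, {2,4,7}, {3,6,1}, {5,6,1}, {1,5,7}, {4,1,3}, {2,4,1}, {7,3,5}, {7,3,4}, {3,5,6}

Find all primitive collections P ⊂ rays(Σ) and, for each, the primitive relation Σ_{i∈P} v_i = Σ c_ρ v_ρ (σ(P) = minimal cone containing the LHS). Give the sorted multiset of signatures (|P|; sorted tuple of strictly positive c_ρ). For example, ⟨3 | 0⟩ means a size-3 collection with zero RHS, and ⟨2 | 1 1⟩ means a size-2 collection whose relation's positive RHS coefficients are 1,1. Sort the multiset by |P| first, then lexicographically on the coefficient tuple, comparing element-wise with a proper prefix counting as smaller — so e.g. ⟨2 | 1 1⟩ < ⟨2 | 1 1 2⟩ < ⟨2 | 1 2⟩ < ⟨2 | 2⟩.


Δ(Σ) — 7 vertices, 9 min non-faces:

  P={4,6}:  v_{4} + v_{6} = 0  →  sig = ⟨2 | 0⟩
  P={2,3}:  v_{2} + v_{3} = v_{4}  →  sig = ⟨2 | 1⟩
  P={4,5}:  v_{4} + v_{5} = v_{7}  →  sig = ⟨2 | 1⟩
  P={6,7}:  v_{6} + v_{7} = v_{5}  →  sig = ⟨2 | 1⟩
  P={2,6}:  v_{2} + v_{6} = v_{1} + v_{7}  →  sig = ⟨2 | 1 1⟩
  P={2,5}:  v_{2} + v_{5} = v_{1} + 2·v_{7}  →  sig = ⟨2 | 1 2⟩
  P={1,3,7}:  v_{1} + v_{3} + v_{7} = 0  →  sig = ⟨3 | 0⟩
  P={1,3,5}:  v_{1} + v_{3} + v_{5} = v_{6}  →  sig = ⟨3 | 1⟩
  P={1,4,7}:  v_{1} + v_{4} + v_{7} = v_{2}  →  sig = ⟨3 | 1⟩

Hence PRS(X_Σ) =
{ ⟨2 | 0⟩,  ⟨2 | 1⟩ ×3,  ⟨2 | 1 1⟩,  ⟨2 | 1 2⟩,  ⟨3 | 0⟩,  ⟨3 | 1⟩ ×2 }


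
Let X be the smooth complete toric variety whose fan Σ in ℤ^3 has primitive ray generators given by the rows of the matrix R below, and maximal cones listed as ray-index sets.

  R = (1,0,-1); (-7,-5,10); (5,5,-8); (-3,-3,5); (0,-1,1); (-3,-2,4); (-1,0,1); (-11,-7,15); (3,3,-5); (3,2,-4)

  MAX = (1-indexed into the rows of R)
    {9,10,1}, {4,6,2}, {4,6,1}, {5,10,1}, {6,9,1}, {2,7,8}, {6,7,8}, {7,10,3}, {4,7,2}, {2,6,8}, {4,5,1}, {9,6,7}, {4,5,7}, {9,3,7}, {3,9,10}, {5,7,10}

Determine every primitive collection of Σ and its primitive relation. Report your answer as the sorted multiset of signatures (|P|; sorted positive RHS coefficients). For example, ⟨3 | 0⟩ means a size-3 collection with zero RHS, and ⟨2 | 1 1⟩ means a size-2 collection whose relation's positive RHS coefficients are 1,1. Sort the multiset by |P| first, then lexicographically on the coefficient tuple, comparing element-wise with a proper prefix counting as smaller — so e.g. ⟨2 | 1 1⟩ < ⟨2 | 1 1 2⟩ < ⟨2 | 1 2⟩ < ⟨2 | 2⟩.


Primitive collections (24):

  P = {1,7}:  v_{1} + v_{7} = 0  →  sig = ⟨2 | 0⟩
  P = {4,9}:  v_{4} + v_{9} = 0  →  sig = ⟨2 | 0⟩
  P = {6,10}:  v_{6} + v_{10} = 0  →  sig = ⟨2 | 0⟩
  P = {4,10}:  v_{4} + v_{10} = v_{5}  →  sig = ⟨2 | 1⟩
  P = {5,6}:  v_{5} + v_{6} = v_{4}  →  sig = ⟨2 | 1⟩
  P = {5,9}:  v_{5} + v_{9} = v_{10}  →  sig = ⟨2 | 1⟩
  P = {1,2}:  v_{1} + v_{2} = v_{4} + v_{6}  →  sig = ⟨2 | 1 1⟩
  P = {1,3}:  v_{1} + v_{3} = v_{9} + v_{10}  →  sig = ⟨2 | 1 1⟩
  P = {1,8}:  v_{1} + v_{8} = v_{2} + v_{6}  →  sig = ⟨2 | 1 1⟩
  P = {2,9}:  v_{2} + v_{9} = v_{6} + v_{7}  →  sig = ⟨2 | 1 1⟩
  P = {2,10}:  v_{2} + v_{10} = v_{4} + v_{7}  →  sig = ⟨2 | 1 1⟩
  P = {3,4}:  v_{3} + v_{4} = v_{7} + v_{10}  →  sig = ⟨2 | 1 1⟩
  P = {3,6}:  v_{3} + v_{6} = v_{7} + v_{9}  →  sig = ⟨2 | 1 1⟩
  P = {8,10}:  v_{8} + v_{10} = v_{2} + v_{7}  →  sig = ⟨2 | 1 1⟩
  P = {5,8}:  v_{5} + v_{8} = v_{2} + v_{4} + v_{7}  →  sig = ⟨2 | 1 1 1⟩
  P = {2,5}:  v_{2} + v_{5} = 2·v_{4} + v_{7}  →  sig = ⟨2 | 1 2⟩
  P = {3,5}:  v_{3} + v_{5} = v_{7} + 2·v_{10}  →  sig = ⟨2 | 1 2⟩
  P = {3,8}:  v_{3} + v_{8} = v_{6} + 3·v_{7}  →  sig = ⟨2 | 1 3⟩
  P = {2,3}:  v_{2} + v_{3} = 2·v_{7}  →  sig = ⟨2 | 2⟩
  P = {4,8}:  v_{4} + v_{8} = 2·v_{2}  →  sig = ⟨2 | 2⟩
  P = {8,9}:  v_{8} + v_{9} = 2·v_{6} + 2·v_{7}  →  sig = ⟨2 | 2 2⟩
  P = {2,6,7}:  v_{2} + v_{6} + v_{7} = v_{8}  →  sig = ⟨3 | 1⟩
  P = {4,6,7}:  v_{4} + v_{6} + v_{7} = v_{2}  →  sig = ⟨3 | 1⟩
  P = {7,9,10}:  v_{7} + v_{9} + v_{10} = v_{3}  →  sig = ⟨3 | 1⟩

so the primitive-relation signature multiset is
    ⟨2 | 0⟩
    ⟨2 | 0⟩
    ⟨2 | 0⟩
    ⟨2 | 1⟩
    ⟨2 | 1⟩
    ⟨2 | 1⟩
    ⟨2 | 1 1⟩
    ⟨2 | 1 1⟩
    ⟨2 | 1 1⟩
    ⟨2 | 1 1⟩
    ⟨2 | 1 1⟩
    ⟨2 | 1 1⟩
    ⟨2 | 1 1⟩
    ⟨2 | 1 1⟩
    ⟨2 | 1 1 1⟩
    ⟨2 | 1 2⟩
    ⟨2 | 1 2⟩
    ⟨2 | 1 3⟩
    ⟨2 | 2⟩
    ⟨2 | 2⟩
    ⟨2 | 2 2⟩
    ⟨3 | 1⟩
    ⟨3 | 1⟩
    ⟨3 | 1⟩


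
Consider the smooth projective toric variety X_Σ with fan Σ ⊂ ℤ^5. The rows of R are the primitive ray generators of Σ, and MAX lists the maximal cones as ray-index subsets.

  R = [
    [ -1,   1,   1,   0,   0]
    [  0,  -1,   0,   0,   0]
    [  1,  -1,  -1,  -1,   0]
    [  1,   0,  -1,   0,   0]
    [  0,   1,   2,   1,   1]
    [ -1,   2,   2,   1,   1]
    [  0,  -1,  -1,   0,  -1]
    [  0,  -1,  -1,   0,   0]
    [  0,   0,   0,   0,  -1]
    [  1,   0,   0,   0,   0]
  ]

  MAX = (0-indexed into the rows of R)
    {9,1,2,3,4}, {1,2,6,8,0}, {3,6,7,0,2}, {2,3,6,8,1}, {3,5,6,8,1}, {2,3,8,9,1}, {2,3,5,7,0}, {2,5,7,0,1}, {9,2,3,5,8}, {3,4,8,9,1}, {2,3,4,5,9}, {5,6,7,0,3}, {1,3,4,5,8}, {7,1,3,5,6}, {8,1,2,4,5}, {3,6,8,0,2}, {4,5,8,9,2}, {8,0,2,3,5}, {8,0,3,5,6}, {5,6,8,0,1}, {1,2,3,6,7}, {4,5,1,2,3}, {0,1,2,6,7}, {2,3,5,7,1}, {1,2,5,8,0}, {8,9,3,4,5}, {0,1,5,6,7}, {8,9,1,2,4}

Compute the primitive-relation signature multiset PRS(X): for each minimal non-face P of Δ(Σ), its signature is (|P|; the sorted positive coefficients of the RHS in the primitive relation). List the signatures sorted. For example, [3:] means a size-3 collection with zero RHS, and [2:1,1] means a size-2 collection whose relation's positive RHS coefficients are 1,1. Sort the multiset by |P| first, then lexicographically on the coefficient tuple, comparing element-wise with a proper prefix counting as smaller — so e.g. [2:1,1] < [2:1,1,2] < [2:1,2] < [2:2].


The 12 primitive collections of Σ (r=10, n=5):

  P={7,8}:  v_{7} + v_{8} = v_{6}  →  sig = [2:1]
  P={7,9}:  v_{7} + v_{9} = v_{1} + v_{3}  →  sig = [2:1,1]
  P={0,9}:  v_{0} + v_{9} = v_{2} + v_{5} + v_{8}  →  sig = [2:1,1,1]
  P={6,9}:  v_{6} + v_{9} = v_{1} + v_{3} + v_{8}  →  sig = [2:1,1,1]
  P={0,4}:  v_{0} + v_{4} = v_{1} + v_{2} + 2·v_{5} + v_{8}  →  sig = [2:1,1,1,2]
  P={4,6}:  v_{4} + v_{6} = 2·v_{1} + v_{3} + v_{5} + v_{8}  →  sig = [2:1,1,1,2]
  P={4,7}:  v_{4} + v_{7} = 2·v_{1} + v_{3} + v_{5}  →  sig = [2:1,1,2]
  P={0,1,3}:  v_{0} + v_{1} + v_{3} = 0  →  sig = [3:]
  P={2,5,6}:  v_{2} + v_{5} + v_{6} = 0  →  sig = [3:]
  P={1,5,9}:  v_{1} + v_{5} + v_{9} = v_{4}  →  sig = [3:1]
  P={2,3,4,8}:  v_{2} + v_{3} + v_{4} + v_{8} = 2·v_{9}  →  sig = [4:2]
  P={1,2,3,5,8}:  v_{1} + v_{2} + v_{3} + v_{5} + v_{8} = v_{9}  →  sig = [5:1]

Signatures (|P|; sorted positive RHS coefficients), sorted:
    |P|=2: 7 collections, coeffs (1), (1,1), (1,1,1), (1,1,1), (1,1,1,2), (1,1,1,2), (1,1,2)
    |P|=3: 3 collections, coeffs (), (), (1)
    |P|=4: 1 collection, coeffs (2)
    |P|=5: 1 collection, coeffs (1)


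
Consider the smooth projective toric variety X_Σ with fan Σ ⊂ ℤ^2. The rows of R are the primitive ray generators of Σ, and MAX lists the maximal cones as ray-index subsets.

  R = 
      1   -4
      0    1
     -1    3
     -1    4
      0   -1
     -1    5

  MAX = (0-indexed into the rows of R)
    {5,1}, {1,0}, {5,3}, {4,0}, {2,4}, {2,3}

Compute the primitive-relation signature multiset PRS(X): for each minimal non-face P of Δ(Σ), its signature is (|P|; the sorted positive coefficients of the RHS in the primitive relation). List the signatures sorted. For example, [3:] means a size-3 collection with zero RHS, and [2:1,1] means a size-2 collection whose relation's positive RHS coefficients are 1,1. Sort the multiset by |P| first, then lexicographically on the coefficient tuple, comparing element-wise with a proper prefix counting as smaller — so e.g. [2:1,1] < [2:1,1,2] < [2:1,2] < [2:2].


The 9 primitive collections of Σ (r=6, n=2):

  P={0,3}:  v_{0} + v_{3} = 0 ; sig = [2:]
  P={1,4}:  v_{1} + v_{4} = 0 ; sig = [2:]
  P={0,2}:  v_{0} + v_{2} = v_{4} ; sig = [2:1]
  P={0,5}:  v_{0} + v_{5} = v_{1} ; sig = [2:1]
  P={1,2}:  v_{1} + v_{2} = v_{3} ; sig = [2:1]
  P={1,3}:  v_{1} + v_{3} = v_{5} ; sig = [2:1]
  P={3,4}:  v_{3} + v_{4} = v_{2} ; sig = [2:1]
  P={4,5}:  v_{4} + v_{5} = v_{3} ; sig = [2:1]
  P={2,5}:  v_{2} + v_{5} = 2·v_{3} ; sig = [2:2]

Hence PRS(X_Σ) =
{ [2:] ×2,  [2:1] ×6,  [2:2] }


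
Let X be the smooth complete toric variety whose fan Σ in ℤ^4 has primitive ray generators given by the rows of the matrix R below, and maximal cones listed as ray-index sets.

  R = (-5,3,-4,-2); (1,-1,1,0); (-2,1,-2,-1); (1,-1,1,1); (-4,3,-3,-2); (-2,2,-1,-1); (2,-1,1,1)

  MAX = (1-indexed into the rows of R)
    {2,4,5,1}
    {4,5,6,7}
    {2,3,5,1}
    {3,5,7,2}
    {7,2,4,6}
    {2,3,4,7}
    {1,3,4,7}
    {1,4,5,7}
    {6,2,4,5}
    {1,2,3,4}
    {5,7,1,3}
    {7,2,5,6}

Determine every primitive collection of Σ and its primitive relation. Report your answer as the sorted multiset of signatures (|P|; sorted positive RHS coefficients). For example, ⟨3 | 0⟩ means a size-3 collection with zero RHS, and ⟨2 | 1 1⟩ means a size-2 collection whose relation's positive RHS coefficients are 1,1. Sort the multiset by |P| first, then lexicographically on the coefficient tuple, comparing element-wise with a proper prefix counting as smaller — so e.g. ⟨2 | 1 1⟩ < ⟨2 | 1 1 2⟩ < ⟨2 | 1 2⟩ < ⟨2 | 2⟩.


Minimal non-faces — 5 found among 7 rays, 12 max cones:

  P={3,6}:  v_{3} + v_{6} = v_{5} — sig = ⟨2 | 1⟩
  P={1,6}:  v_{1} + v_{6} = v_{4} + 2·v_{5} — sig = ⟨2 | 1 2⟩
  P={1,2,7}:  v_{1} + v_{2} + v_{7} = v_{3} — sig = ⟨3 | 1⟩
  P={3,4,5}:  v_{3} + v_{4} + v_{5} = v_{1} — sig = ⟨3 | 1⟩
  P={2,4,5,7}:  v_{2} + v_{4} + v_{5} + v_{7} = 0 — sig = ⟨4 | 0⟩

Sorted signature multiset PRS(X):
{ ⟨2 | 1⟩,  ⟨2 | 1 2⟩,  ⟨3 | 1⟩ ×2,  ⟨4 | 0⟩ }


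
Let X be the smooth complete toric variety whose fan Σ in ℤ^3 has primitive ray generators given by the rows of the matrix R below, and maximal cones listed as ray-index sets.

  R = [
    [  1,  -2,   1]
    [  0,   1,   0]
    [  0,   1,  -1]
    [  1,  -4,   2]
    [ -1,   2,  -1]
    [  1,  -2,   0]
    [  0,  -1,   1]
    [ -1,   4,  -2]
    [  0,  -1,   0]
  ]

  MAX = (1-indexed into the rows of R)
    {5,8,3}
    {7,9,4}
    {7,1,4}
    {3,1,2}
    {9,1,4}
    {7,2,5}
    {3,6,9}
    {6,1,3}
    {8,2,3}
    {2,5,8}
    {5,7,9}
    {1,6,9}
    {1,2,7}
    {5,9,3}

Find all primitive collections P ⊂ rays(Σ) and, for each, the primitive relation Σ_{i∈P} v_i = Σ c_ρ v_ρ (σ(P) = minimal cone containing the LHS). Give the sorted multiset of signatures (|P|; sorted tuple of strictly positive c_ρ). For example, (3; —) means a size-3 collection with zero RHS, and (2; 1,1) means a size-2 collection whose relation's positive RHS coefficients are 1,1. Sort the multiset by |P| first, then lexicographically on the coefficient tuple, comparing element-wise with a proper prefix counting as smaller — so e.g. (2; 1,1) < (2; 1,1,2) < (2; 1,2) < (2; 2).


The 18 primitive collections of Σ (r=9, n=3):

  {1,5}:  v_{1} + v_{5} = 0  →  sig = (2; —)
  {2,9}:  v_{2} + v_{9} = 0  →  sig = (2; —)
  {3,7}:  v_{3} + v_{7} = 0  →  sig = (2; —)
  {4,8}:  v_{4} + v_{8} = 0  →  sig = (2; —)
  {1,8}:  v_{1} + v_{8} = v_{2} + v_{3}  →  sig = (2; 1,1)
  {2,4}:  v_{2} + v_{4} = v_{1} + v_{7}  →  sig = (2; 1,1)
  {2,6}:  v_{2} + v_{6} = v_{1} + v_{3}  →  sig = (2; 1,1)
  {3,4}:  v_{3} + v_{4} = v_{1} + v_{9}  →  sig = (2; 1,1)
  {4,5}:  v_{4} + v_{5} = v_{7} + v_{9}  →  sig = (2; 1,1)
  {5,6}:  v_{5} + v_{6} = v_{3} + v_{9}  →  sig = (2; 1,1)
  {6,7}:  v_{6} + v_{7} = v_{1} + v_{9}  →  sig = (2; 1,1)
  {7,8}:  v_{7} + v_{8} = v_{2} + v_{5}  →  sig = (2; 1,1)
  {8,9}:  v_{8} + v_{9} = v_{3} + v_{5}  →  sig = (2; 1,1)
  {6,8}:  v_{6} + v_{8} = 2·v_{3}  →  sig = (2; 2)
  {4,6}:  v_{4} + v_{6} = 2·v_{1} + 2·v_{9}  →  sig = (2; 2,2)
  {1,3,9}:  v_{1} + v_{3} + v_{9} = v_{6}  →  sig = (3; 1)
  {1,7,9}:  v_{1} + v_{7} + v_{9} = v_{4}  →  sig = (3; 1)
  {2,3,5}:  v_{2} + v_{3} + v_{5} = v_{8}  →  sig = (3; 1)

Hence PRS(X_Σ) =
    (2; —)
    (2; —)
    (2; —)
    (2; —)
    (2; 1,1)
    (2; 1,1)
    (2; 1,1)
    (2; 1,1)
    (2; 1,1)
    (2; 1,1)
    (2; 1,1)
    (2; 1,1)
    (2; 1,1)
    (2; 2)
    (2; 2,2)
    (3; 1)
    (3; 1)
    (3; 1)


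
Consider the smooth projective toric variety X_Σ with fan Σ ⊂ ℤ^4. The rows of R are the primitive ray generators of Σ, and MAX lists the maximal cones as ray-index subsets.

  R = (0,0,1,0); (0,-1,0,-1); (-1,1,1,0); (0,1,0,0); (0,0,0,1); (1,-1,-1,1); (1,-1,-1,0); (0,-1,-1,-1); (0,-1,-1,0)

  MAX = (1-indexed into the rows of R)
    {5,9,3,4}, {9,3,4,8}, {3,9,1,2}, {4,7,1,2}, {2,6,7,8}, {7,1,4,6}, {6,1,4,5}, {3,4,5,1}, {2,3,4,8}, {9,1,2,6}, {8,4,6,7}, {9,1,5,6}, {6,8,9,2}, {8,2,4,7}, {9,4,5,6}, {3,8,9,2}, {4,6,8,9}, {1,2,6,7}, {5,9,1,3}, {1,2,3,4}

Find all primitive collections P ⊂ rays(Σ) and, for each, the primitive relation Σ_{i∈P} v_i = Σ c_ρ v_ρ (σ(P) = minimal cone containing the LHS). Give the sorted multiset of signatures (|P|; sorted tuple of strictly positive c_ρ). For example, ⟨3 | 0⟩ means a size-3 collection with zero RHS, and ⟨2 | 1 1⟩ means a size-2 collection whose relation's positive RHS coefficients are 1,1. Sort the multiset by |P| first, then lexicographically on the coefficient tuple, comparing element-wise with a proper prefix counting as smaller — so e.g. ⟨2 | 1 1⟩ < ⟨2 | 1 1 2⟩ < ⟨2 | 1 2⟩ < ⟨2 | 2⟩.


10 collections generate NE(X_Σ); each relation:

  P={3,7}:  v_{3} + v_{7} = 0 ; sig = ⟨2 | 0⟩
  P={1,8}:  v_{1} + v_{8} = v_{2} ; sig = ⟨2 | 1⟩
  P={3,6}:  v_{3} + v_{6} = v_{5} ; sig = ⟨2 | 1⟩
  P={5,7}:  v_{5} + v_{7} = v_{6} ; sig = ⟨2 | 1⟩
  P={5,8}:  v_{5} + v_{8} = v_{9} ; sig = ⟨2 | 1⟩
  P={2,5}:  v_{2} + v_{5} = v_{1} + v_{9} ; sig = ⟨2 | 1 1⟩
  P={7,9}:  v_{7} + v_{9} = v_{6} + v_{8} ; sig = ⟨2 | 1 1⟩
  P={1,4,9}:  v_{1} + v_{4} + v_{9} = 0 ; sig = ⟨3 | 0⟩
  P={2,4,6}:  v_{2} + v_{4} + v_{6} = v_{7} ; sig = ⟨3 | 1⟩
  P={2,4,9}:  v_{2} + v_{4} + v_{9} = v_{8} ; sig = ⟨3 | 1⟩

Sorted signature multiset PRS(X):
    |P|=2: 7 collections, coeffs (), (1), (1), (1), (1), (1,1), (1,1)
    |P|=3: 3 collections, coeffs (), (1), (1)


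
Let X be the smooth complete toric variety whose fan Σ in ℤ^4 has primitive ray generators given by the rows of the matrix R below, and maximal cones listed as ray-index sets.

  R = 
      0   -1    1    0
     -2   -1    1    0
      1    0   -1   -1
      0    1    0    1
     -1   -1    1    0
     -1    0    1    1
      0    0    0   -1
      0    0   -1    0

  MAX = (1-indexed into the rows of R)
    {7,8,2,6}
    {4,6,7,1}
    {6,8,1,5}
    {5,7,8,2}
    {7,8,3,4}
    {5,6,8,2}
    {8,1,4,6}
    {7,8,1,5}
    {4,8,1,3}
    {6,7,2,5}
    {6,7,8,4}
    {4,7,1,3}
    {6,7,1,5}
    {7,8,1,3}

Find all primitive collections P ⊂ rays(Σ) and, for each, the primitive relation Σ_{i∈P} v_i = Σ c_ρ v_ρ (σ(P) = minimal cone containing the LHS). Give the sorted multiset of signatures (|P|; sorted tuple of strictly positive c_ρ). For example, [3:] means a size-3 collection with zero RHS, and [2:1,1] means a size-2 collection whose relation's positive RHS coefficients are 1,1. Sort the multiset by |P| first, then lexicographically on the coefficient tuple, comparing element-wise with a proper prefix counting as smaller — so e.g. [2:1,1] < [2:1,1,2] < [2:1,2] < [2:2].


9 collections generate NE(X_Σ); each relation:

  P={3,6}:  v_{3} + v_{6} = 0  →  sig = [2:]
  P={4,5}:  v_{4} + v_{5} = v_{6}  →  sig = [2:1]
  P={2,3}:  v_{2} + v_{3} = v_{5} + v_{7} + v_{8}  →  sig = [2:1,1,1]
  P={3,5}:  v_{3} + v_{5} = v_{1} + v_{7} + v_{8}  →  sig = [2:1,1,1]
  P={2,4}:  v_{2} + v_{4} = 2·v_{6} + v_{7} + v_{8}  →  sig = [2:1,1,2]
  P={1,2}:  v_{1} + v_{2} = 2·v_{5}  →  sig = [2:2]
  P={1,4,7,8}:  v_{1} + v_{4} + v_{7} + v_{8} = 0  →  sig = [4:]
  P={1,6,7,8}:  v_{1} + v_{6} + v_{7} + v_{8} = v_{5}  →  sig = [4:1]
  P={5,6,7,8}:  v_{5} + v_{6} + v_{7} + v_{8} = v_{2}  →  sig = [4:1]

Signatures (|P|; sorted positive RHS coefficients), sorted:
    [2:]
    [2:1]
    [2:1,1,1]
    [2:1,1,1]
    [2:1,1,2]
    [2:2]
    [4:]
    [4:1]
    [4:1]


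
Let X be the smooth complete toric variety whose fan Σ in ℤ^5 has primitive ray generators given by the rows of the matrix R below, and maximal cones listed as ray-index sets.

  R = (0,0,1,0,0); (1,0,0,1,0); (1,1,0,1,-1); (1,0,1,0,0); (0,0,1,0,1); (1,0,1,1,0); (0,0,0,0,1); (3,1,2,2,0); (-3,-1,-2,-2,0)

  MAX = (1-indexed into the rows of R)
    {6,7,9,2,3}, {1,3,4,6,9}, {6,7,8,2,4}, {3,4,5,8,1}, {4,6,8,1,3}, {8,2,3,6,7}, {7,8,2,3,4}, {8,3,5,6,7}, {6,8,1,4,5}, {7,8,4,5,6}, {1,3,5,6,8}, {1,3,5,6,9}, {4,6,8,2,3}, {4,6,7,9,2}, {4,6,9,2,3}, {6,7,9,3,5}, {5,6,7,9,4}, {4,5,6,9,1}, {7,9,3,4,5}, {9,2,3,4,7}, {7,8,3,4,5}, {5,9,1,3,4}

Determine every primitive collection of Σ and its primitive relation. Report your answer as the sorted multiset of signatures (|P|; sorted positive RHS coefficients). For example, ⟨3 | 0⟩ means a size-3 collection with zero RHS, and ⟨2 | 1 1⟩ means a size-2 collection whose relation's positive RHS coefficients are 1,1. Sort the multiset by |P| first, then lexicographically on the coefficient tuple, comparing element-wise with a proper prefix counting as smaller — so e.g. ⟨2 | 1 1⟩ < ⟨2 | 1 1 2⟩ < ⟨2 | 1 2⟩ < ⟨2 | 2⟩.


Minimal non-faces — 6 found among 9 rays, 22 max cones:

  P = {8,9}:  v_{8} + v_{9} = 0 — sig = ⟨2 | 0⟩
  P = {1,2}:  v_{1} + v_{2} = v_{6} — sig = ⟨2 | 1⟩
  P = {1,7}:  v_{1} + v_{7} = v_{5} — sig = ⟨2 | 1⟩
  P = {2,5}:  v_{2} + v_{5} = v_{6} + v_{7} — sig = ⟨2 | 1 1⟩
  P = {3,4,6,7}:  v_{3} + v_{4} + v_{6} + v_{7} = v_{8} — sig = ⟨4 | 1⟩
  P = {3,4,5,6}:  v_{3} + v_{4} + v_{5} + v_{6} = v_{1} + v_{8} — sig = ⟨4 | 1 1⟩

Sorted signature multiset PRS(X):
    ⟨2 | 0⟩
    ⟨2 | 1⟩
    ⟨2 | 1⟩
    ⟨2 | 1 1⟩
    ⟨4 | 1⟩
    ⟨4 | 1 1⟩


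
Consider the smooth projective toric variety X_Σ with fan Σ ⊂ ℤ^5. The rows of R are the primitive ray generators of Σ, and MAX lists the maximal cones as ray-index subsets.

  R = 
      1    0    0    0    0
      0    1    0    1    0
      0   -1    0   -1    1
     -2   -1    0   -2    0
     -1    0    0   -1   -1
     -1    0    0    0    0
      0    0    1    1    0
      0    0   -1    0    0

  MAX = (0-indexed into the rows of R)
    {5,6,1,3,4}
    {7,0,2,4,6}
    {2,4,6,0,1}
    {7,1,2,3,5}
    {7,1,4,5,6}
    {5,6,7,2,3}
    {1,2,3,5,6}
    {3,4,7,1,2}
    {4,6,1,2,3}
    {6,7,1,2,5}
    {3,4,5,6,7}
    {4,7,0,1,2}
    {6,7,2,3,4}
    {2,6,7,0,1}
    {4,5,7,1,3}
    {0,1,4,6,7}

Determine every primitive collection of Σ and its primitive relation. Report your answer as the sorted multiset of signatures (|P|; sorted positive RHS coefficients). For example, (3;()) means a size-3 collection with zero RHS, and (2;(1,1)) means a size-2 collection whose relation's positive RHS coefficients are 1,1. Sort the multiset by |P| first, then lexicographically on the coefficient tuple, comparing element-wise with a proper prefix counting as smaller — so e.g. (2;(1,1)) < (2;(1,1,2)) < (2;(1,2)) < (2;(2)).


Minimal non-faces — 5 found among 8 rays, 16 max cones:

  {0,5}:  v_{0} + v_{5} = 0 ; sig = (2;())
  {0,3}:  v_{0} + v_{3} = v_{2} + v_{4} ; sig = (2;(1,1))
  {2,4,5}:  v_{2} + v_{4} + v_{5} = v_{3} ; sig = (3;(1))
  {1,3,6,7}:  v_{1} + v_{3} + v_{6} + v_{7} = 2·v_{5} ; sig = (4;(2))
  {1,2,4,6,7}:  v_{1} + v_{2} + v_{4} + v_{6} + v_{7} = v_{5} ; sig = (5;(1))

Sorted signature multiset PRS(X):
    |P|=2: 2 collections, coeffs (), (1,1)
    |P|=3: 1 collection, coeffs (1)
    |P|=4: 1 collection, coeffs (2)
    |P|=5: 1 collection, coeffs (1)
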